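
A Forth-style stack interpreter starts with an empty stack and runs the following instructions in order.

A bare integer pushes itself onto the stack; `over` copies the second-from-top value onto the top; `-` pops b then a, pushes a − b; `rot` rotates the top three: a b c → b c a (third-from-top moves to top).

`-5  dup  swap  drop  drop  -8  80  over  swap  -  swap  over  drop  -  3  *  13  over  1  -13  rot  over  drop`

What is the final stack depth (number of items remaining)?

5

-5   -> -5
dup  -> -5 -5
swap -> -5 -5
drop -> -5
drop -> (empty)
-8   -> -8
80   -> -8 80
over -> -8 80 -8
swap -> -8 -8 80
-    -> -8 -88
swap -> -88 -8
over -> -88 -8 -88
drop -> -88 -8
-    -> -80
3    -> -80 3
*    -> -240
13   -> -240 13
over -> -240 13 -240
1    -> -240 13 -240 1
-13  -> -240 13 -240 1 -13
rot  -> -240 13 1 -13 -240
over -> -240 13 1 -13 -240 -13
drop -> -240 13 1 -13 -240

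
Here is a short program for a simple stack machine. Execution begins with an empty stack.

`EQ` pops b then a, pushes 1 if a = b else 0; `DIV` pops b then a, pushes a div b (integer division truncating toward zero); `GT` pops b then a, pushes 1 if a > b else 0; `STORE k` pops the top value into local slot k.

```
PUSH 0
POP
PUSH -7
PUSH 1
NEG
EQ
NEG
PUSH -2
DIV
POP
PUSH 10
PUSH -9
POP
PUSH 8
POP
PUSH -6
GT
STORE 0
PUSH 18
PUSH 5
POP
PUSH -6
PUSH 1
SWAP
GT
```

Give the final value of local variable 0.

1

PUSH 0  → 0
POP     → (empty)
PUSH -7 → -7
PUSH 1  → -7 1
NEG     → -7 -1
EQ      → 0
NEG     → 0
PUSH -2 → 0 -2
DIV     → 0
POP     → (empty)
PUSH 10 → 10
PUSH -9 → 10 -9
POP     → 10
PUSH 8  → 10 8
POP     → 10
PUSH -6 → 10 -6
GT      → 1
STORE 0 → (empty)
PUSH 18 → 18
PUSH 5  → 18 5
POP     → 18
PUSH -6 → 18 -6
PUSH 1  → 18 -6 1
SWAP    → 18 1 -6
GT      → 18 1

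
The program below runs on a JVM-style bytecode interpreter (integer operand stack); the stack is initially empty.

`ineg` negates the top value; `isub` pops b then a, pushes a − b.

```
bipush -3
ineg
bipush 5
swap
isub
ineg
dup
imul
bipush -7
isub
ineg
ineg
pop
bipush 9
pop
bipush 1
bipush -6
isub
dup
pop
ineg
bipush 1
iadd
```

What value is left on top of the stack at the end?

bipush -3 : -3
ineg      : 3
bipush 5  : 3 5
swap      : 5 3
isub      : 2
ineg      : -2
dup       : -2 -2
imul      : 4
bipush -7 : 4 -7
isub      : 11
ineg      : -11
ineg      : 11
pop       : (empty)
bipush 9  : 9
pop       : (empty)
bipush 1  : 1
bipush -6 : 1 -6
isub      : 7
dup       : 7 7
pop       : 7
ineg      : -7
bipush 1  : -7 1
iadd      : -6

-6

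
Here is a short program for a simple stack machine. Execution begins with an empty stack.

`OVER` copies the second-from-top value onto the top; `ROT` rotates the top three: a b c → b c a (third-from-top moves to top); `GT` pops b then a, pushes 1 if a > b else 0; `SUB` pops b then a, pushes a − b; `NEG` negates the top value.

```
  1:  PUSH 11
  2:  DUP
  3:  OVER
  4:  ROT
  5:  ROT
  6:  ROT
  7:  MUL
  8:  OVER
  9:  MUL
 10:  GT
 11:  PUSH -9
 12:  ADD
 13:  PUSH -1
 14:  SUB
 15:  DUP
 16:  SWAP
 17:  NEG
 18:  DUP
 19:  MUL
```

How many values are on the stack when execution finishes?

2

PUSH 11 : 11
DUP     : 11 11
OVER    : 11 11 11
ROT     : 11 11 11
ROT     : 11 11 11
ROT     : 11 11 11
MUL     : 11 121
OVER    : 11 121 11
MUL     : 11 1331
GT      : 0
PUSH -9 : 0 -9
ADD     : -9
PUSH -1 : -9 -1
SUB     : -8
DUP     : -8 -8
SWAP    : -8 -8
NEG     : -8 8
DUP     : -8 8 8
MUL     : -8 64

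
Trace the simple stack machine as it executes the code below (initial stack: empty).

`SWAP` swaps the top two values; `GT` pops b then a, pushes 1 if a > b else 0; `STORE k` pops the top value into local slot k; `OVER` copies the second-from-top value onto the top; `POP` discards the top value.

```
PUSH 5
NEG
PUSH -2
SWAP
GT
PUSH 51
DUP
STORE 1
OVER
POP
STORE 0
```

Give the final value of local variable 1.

51

PUSH 5  → 5
NEG     → -5
PUSH -2 → -5 -2
SWAP    → -2 -5
GT      → 1
PUSH 51 → 1 51
DUP     → 1 51 51
STORE 1 → 1 51
OVER    → 1 51 1
POP     → 1 51
STORE 0 → 1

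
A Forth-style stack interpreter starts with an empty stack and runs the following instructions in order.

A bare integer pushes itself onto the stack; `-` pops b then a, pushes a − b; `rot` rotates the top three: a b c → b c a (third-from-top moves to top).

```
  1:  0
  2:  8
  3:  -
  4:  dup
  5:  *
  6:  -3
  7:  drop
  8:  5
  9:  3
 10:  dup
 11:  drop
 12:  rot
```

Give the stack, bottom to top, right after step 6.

[64, -3]

0   : [0]
8   : [0, 8]
-   : [-8]
dup : [-8, -8]
*   : [64]
-3  : [64, -3]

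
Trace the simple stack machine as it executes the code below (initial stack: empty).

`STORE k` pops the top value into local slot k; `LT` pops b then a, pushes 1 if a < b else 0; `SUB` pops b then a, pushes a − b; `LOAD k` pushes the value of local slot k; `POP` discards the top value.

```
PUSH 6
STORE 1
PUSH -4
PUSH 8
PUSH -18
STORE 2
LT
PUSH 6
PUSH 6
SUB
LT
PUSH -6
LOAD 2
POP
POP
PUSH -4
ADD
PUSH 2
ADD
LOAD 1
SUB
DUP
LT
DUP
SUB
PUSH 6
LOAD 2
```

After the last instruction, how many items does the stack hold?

3

PUSH 6   : [6]
STORE 1  : []
PUSH -4  : [-4]
PUSH 8   : [-4, 8]
PUSH -18 : [-4, 8, -18]
STORE 2  : [-4, 8]
LT       : [1]
PUSH 6   : [1, 6]
PUSH 6   : [1, 6, 6]
SUB      : [1, 0]
LT       : [0]
PUSH -6  : [0, -6]
LOAD 2   : [0, -6, -18]
POP      : [0, -6]
POP      : [0]
PUSH -4  : [0, -4]
ADD      : [-4]
PUSH 2   : [-4, 2]
ADD      : [-2]
LOAD 1   : [-2, 6]
SUB      : [-8]
DUP      : [-8, -8]
LT       : [0]
DUP      : [0, 0]
SUB      : [0]
PUSH 6   : [0, 6]
LOAD 2   : [0, 6, -18]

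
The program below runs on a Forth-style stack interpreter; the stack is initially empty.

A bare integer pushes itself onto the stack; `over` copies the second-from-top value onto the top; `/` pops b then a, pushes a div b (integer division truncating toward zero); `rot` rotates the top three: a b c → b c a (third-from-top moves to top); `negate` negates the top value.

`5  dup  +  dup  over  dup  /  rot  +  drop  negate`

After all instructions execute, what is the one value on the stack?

5      → 5
dup    → 5 5
+      → 10
dup    → 10 10
over   → 10 10 10
dup    → 10 10 10 10
/      → 10 10 1
rot    → 10 1 10
+      → 10 11
drop   → 10
negate → -10

-10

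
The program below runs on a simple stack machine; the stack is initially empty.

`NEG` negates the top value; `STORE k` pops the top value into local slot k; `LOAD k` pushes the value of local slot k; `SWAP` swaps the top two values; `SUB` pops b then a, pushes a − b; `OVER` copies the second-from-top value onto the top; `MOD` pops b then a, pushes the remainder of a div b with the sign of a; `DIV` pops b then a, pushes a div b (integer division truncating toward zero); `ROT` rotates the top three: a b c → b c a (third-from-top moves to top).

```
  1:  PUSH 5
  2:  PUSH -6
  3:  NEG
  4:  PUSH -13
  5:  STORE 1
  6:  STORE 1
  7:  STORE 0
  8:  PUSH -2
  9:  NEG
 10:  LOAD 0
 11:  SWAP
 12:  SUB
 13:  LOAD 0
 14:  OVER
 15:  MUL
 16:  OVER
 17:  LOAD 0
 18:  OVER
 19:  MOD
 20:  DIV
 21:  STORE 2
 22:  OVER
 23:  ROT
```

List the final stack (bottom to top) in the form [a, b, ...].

PUSH 5   : [5]
PUSH -6  : [5, -6]
NEG      : [5, 6]
PUSH -13 : [5, 6, -13]
STORE 1  : [5, 6]
STORE 1  : [5]
STORE 0  : []
PUSH -2  : [-2]
NEG      : [2]
LOAD 0   : [2, 5]
SWAP     : [5, 2]
SUB      : [3]
LOAD 0   : [3, 5]
OVER     : [3, 5, 3]
MUL      : [3, 15]
OVER     : [3, 15, 3]
LOAD 0   : [3, 15, 3, 5]
OVER     : [3, 15, 3, 5, 3]
MOD      : [3, 15, 3, 2]
DIV      : [3, 15, 1]
STORE 2  : [3, 15]
OVER     : [3, 15, 3]
ROT      : [15, 3, 3]

[15, 3, 3]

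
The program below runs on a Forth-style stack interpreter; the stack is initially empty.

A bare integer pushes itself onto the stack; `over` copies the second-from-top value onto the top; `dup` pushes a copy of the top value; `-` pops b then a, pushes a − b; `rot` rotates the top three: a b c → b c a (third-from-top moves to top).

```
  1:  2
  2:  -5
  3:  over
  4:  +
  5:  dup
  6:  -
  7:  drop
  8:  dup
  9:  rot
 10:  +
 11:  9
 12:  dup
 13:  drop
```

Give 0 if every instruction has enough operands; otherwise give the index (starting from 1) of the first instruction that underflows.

2    -> [2]
-5   -> [2, -5]
over -> [2, -5, 2]
+    -> [2, -3]
dup  -> [2, -3, -3]
-    -> [2, 0]
drop -> [2]
dup  -> [2, 2]
rot  — needs 3 operands, stack has 2 → underflow

9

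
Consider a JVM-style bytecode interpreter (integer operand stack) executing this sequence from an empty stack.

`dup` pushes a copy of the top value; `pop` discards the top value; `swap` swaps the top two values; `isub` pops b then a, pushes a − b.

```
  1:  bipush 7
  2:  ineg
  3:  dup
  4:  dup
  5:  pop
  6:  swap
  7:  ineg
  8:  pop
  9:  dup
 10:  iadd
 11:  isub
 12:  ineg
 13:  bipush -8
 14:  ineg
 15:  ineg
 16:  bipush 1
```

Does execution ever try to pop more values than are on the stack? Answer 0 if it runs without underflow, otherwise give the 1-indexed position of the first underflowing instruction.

11

bipush 7  [7]
ineg      [-7]
dup       [-7, -7]
dup       [-7, -7, -7]
pop       [-7, -7]
swap      [-7, -7]
ineg      [-7, 7]
pop       [-7]
dup       [-7, -7]
iadd      [-14]
isub  — needs 2 operands, stack has 1 → underflow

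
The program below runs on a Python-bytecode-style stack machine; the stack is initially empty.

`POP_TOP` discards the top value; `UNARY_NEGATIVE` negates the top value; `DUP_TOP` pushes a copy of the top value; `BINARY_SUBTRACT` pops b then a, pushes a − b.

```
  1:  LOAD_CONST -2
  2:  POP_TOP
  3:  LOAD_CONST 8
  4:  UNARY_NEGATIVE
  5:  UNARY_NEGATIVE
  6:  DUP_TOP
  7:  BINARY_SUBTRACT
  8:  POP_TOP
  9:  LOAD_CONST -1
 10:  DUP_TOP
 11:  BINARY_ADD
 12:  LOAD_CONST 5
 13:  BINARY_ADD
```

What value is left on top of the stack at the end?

LOAD_CONST -2   → [-2]
POP_TOP         → []
LOAD_CONST 8    → [8]
UNARY_NEGATIVE  → [-8]
UNARY_NEGATIVE  → [8]
DUP_TOP         → [8, 8]
BINARY_SUBTRACT → [0]
POP_TOP         → []
LOAD_CONST -1   → [-1]
DUP_TOP         → [-1, -1]
BINARY_ADD      → [-2]
LOAD_CONST 5    → [-2, 5]
BINARY_ADD      → [3]

3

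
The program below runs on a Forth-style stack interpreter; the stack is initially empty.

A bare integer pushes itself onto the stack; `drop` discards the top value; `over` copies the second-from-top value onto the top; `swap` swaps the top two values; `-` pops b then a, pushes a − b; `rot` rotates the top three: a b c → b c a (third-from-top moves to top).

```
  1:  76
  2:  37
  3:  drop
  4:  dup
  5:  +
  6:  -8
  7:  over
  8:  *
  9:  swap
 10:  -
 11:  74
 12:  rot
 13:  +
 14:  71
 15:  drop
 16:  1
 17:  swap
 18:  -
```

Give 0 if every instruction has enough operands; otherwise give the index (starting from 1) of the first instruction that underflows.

76    [76]
37    [76, 37]
drop  [76]
dup   [76, 76]
+     [152]
-8    [152, -8]
over  [152, -8, 152]
*     [152, -1216]
swap  [-1216, 152]
-     [-1368]
74    [-1368, 74]
rot  — needs 3 operands, stack has 2 → underflow

12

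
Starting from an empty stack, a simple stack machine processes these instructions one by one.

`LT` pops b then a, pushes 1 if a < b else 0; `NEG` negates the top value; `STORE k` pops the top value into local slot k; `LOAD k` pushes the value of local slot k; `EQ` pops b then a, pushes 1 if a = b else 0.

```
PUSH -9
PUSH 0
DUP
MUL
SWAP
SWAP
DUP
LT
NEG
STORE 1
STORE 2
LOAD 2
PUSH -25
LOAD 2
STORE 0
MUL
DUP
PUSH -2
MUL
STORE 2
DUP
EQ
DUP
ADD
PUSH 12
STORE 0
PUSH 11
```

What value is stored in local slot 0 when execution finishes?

12

PUSH -9  : -9
PUSH 0   : -9 0
DUP      : -9 0 0
MUL      : -9 0
SWAP     : 0 -9
SWAP     : -9 0
DUP      : -9 0 0
LT       : -9 0
NEG      : -9 0
STORE 1  : -9
STORE 2  : (empty)
LOAD 2   : -9
PUSH -25 : -9 -25
LOAD 2   : -9 -25 -9
STORE 0  : -9 -25
MUL      : 225
DUP      : 225 225
PUSH -2  : 225 225 -2
MUL      : 225 -450
STORE 2  : 225
DUP      : 225 225
EQ       : 1
DUP      : 1 1
ADD      : 2
PUSH 12  : 2 12
STORE 0  : 2
PUSH 11  : 2 11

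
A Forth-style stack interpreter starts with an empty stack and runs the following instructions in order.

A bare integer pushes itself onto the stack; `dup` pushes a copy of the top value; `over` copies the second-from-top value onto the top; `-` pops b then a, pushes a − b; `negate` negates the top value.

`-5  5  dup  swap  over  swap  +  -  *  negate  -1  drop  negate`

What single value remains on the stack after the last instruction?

-5     : [-5]
5      : [-5, 5]
dup    : [-5, 5, 5]
swap   : [-5, 5, 5]
over   : [-5, 5, 5, 5]
swap   : [-5, 5, 5, 5]
+      : [-5, 5, 10]
-      : [-5, -5]
*      : [25]
negate : [-25]
-1     : [-25, -1]
drop   : [-25]
negate : [25]

25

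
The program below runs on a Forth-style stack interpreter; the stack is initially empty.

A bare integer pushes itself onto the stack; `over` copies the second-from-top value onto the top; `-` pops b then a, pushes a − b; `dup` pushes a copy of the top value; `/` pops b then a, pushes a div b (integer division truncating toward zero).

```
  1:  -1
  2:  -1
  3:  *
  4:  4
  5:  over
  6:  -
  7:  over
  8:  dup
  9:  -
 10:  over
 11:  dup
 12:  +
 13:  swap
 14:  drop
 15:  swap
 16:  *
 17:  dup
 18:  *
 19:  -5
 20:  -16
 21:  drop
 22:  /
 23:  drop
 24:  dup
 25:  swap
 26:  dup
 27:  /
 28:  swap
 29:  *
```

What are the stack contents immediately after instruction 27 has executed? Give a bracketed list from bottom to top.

-1   → [-1]
-1   → [-1, -1]
*    → [1]
4    → [1, 4]
over → [1, 4, 1]
-    → [1, 3]
over → [1, 3, 1]
dup  → [1, 3, 1, 1]
-    → [1, 3, 0]
over → [1, 3, 0, 3]
dup  → [1, 3, 0, 3, 3]
+    → [1, 3, 0, 6]
swap → [1, 3, 6, 0]
drop → [1, 3, 6]
swap → [1, 6, 3]
*    → [1, 18]
dup  → [1, 18, 18]
*    → [1, 324]
-5   → [1, 324, -5]
-16  → [1, 324, -5, -16]
drop → [1, 324, -5]
/    → [1, -64]
drop → [1]
dup  → [1, 1]
swap → [1, 1]
dup  → [1, 1, 1]
/    → [1, 1]

[1, 1]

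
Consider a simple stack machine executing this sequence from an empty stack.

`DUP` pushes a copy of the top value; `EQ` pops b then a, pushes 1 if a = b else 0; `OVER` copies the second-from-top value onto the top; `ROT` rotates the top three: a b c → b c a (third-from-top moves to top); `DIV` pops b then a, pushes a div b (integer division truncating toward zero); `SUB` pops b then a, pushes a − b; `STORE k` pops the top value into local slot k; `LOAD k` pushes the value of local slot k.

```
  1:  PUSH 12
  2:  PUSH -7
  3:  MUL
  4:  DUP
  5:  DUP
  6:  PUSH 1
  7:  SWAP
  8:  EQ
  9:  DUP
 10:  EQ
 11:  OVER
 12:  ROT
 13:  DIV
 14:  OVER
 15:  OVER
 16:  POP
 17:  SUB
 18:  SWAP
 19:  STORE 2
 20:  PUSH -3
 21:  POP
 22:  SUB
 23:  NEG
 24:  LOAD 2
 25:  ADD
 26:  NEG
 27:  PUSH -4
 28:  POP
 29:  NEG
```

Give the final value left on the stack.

85

PUSH 12 : 12
PUSH -7 : 12 -7
MUL     : -84
DUP     : -84 -84
DUP     : -84 -84 -84
PUSH 1  : -84 -84 -84 1
SWAP    : -84 -84 1 -84
EQ      : -84 -84 0
DUP     : -84 -84 0 0
EQ      : -84 -84 1
OVER    : -84 -84 1 -84
ROT     : -84 1 -84 -84
DIV     : -84 1 1
OVER    : -84 1 1 1
OVER    : -84 1 1 1 1
POP     : -84 1 1 1
SUB     : -84 1 0
SWAP    : -84 0 1
STORE 2 : -84 0
PUSH -3 : -84 0 -3
POP     : -84 0
SUB     : -84
NEG     : 84
LOAD 2  : 84 1
ADD     : 85
NEG     : -85
PUSH -4 : -85 -4
POP     : -85
NEG     : 85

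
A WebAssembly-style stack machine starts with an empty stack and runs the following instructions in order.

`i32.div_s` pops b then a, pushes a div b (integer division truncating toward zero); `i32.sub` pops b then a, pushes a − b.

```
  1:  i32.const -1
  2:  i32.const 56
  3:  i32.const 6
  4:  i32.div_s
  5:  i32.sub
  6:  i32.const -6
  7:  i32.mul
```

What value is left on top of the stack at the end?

60

i32.const -1  -1
i32.const 56  -1 56
i32.const 6   -1 56 6
i32.div_s     -1 9
i32.sub       -10
i32.const -6  -10 -6
i32.mul       60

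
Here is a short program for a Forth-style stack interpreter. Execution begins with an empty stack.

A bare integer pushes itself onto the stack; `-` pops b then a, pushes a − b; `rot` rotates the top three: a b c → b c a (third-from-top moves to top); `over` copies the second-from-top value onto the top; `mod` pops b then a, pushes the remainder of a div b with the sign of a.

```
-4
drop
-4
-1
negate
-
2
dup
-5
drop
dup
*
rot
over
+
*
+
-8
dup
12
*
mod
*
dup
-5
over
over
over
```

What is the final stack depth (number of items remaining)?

6

-4     -> [-4]
drop   -> []
-4     -> [-4]
-1     -> [-4, -1]
negate -> [-4, 1]
-      -> [-5]
2      -> [-5, 2]
dup    -> [-5, 2, 2]
-5     -> [-5, 2, 2, -5]
drop   -> [-5, 2, 2]
dup    -> [-5, 2, 2, 2]
*      -> [-5, 2, 4]
rot    -> [2, 4, -5]
over   -> [2, 4, -5, 4]
+      -> [2, 4, -1]
*      -> [2, -4]
+      -> [-2]
-8     -> [-2, -8]
dup    -> [-2, -8, -8]
12     -> [-2, -8, -8, 12]
*      -> [-2, -8, -96]
mod    -> [-2, -8]
*      -> [16]
dup    -> [16, 16]
-5     -> [16, 16, -5]
over   -> [16, 16, -5, 16]
over   -> [16, 16, -5, 16, -5]
over   -> [16, 16, -5, 16, -5, 16]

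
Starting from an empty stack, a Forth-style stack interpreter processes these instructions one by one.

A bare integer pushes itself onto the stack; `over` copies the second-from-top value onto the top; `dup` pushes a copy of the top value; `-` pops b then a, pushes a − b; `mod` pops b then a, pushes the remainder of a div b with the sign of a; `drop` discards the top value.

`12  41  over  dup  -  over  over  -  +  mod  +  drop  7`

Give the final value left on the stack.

7

12   -> 12
41   -> 12 41
over -> 12 41 12
dup  -> 12 41 12 12
-    -> 12 41 0
over -> 12 41 0 41
over -> 12 41 0 41 0
-    -> 12 41 0 41
+    -> 12 41 41
mod  -> 12 0
+    -> 12
drop -> (empty)
7    -> 7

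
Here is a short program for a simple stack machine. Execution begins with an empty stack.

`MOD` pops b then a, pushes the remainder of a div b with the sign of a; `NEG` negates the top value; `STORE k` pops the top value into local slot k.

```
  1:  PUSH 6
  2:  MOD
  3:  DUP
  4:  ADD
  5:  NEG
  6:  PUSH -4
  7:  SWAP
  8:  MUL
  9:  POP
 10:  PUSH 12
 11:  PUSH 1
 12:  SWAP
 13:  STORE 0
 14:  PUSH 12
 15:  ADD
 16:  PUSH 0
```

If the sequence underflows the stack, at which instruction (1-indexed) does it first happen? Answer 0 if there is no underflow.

2

PUSH 6  6
MOD  — needs 2 operands, stack has 1 → underflow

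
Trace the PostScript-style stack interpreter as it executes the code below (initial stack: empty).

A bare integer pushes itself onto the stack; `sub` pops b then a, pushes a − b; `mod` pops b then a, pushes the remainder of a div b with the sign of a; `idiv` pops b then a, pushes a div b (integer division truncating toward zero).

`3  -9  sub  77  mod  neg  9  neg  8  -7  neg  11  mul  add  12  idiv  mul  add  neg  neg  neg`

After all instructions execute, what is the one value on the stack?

75

3    : 3
-9   : 3 -9
sub  : 12
77   : 12 77
mod  : 12
neg  : -12
9    : -12 9
neg  : -12 -9
8    : -12 -9 8
-7   : -12 -9 8 -7
neg  : -12 -9 8 7
11   : -12 -9 8 7 11
mul  : -12 -9 8 77
add  : -12 -9 85
12   : -12 -9 85 12
idiv : -12 -9 7
mul  : -12 -63
add  : -75
neg  : 75
neg  : -75
neg  : 75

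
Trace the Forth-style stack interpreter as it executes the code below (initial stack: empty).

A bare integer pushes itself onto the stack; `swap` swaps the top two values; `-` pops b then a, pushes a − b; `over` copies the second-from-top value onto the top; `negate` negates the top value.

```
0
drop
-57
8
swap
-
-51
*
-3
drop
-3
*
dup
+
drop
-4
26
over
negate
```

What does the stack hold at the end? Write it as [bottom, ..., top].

[-4, 26, 4]

0       0
drop    (empty)
-57     -57
8       -57 8
swap    8 -57
-       65
-51     65 -51
*       -3315
-3      -3315 -3
drop    -3315
-3      -3315 -3
*       9945
dup     9945 9945
+       19890
drop    (empty)
-4      -4
26      -4 26
over    -4 26 -4
negate  -4 26 4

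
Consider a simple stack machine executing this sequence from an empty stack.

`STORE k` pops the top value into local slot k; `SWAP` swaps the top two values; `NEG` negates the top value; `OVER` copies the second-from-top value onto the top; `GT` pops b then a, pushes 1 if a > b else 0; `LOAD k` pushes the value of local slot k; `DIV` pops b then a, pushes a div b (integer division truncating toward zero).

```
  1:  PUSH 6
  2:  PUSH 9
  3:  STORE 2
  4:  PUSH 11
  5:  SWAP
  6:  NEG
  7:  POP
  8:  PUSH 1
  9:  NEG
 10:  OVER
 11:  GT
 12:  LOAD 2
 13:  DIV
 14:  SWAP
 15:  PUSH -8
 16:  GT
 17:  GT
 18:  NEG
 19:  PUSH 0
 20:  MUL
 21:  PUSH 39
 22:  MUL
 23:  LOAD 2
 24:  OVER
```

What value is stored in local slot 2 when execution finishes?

PUSH 6  → [6]
PUSH 9  → [6, 9]
STORE 2 → [6]
PUSH 11 → [6, 11]
SWAP    → [11, 6]
NEG     → [11, -6]
POP     → [11]
PUSH 1  → [11, 1]
NEG     → [11, -1]
OVER    → [11, -1, 11]
GT      → [11, 0]
LOAD 2  → [11, 0, 9]
DIV     → [11, 0]
SWAP    → [0, 11]
PUSH -8 → [0, 11, -8]
GT      → [0, 1]
GT      → [0]
NEG     → [0]
PUSH 0  → [0, 0]
MUL     → [0]
PUSH 39 → [0, 39]
MUL     → [0]
LOAD 2  → [0, 9]
OVER    → [0, 9, 0]

9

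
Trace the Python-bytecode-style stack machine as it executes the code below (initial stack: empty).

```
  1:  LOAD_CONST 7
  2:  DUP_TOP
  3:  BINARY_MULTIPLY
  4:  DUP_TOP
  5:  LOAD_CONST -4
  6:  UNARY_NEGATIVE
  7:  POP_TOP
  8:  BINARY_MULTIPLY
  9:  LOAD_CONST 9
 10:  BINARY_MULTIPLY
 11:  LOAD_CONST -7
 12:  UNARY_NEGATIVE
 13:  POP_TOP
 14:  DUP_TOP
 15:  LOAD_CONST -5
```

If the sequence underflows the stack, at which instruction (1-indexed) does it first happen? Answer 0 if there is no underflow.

LOAD_CONST 7     [7]
DUP_TOP          [7, 7]
BINARY_MULTIPLY  [49]
DUP_TOP          [49, 49]
LOAD_CONST -4    [49, 49, -4]
UNARY_NEGATIVE   [49, 49, 4]
POP_TOP          [49, 49]
BINARY_MULTIPLY  [2401]
LOAD_CONST 9     [2401, 9]
BINARY_MULTIPLY  [21609]
LOAD_CONST -7    [21609, -7]
UNARY_NEGATIVE   [21609, 7]
POP_TOP          [21609]
DUP_TOP          [21609, 21609]
LOAD_CONST -5    [21609, 21609, -5]

0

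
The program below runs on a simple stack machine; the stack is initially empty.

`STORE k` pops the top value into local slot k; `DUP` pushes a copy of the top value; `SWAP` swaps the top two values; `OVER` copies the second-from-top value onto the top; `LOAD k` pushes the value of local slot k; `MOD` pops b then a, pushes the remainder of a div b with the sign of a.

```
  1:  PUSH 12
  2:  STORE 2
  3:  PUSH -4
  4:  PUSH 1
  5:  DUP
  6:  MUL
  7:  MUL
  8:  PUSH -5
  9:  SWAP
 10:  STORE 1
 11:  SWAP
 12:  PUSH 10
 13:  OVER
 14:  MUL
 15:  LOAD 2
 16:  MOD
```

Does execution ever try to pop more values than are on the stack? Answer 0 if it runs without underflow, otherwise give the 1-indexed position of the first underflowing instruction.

PUSH 12 : [12]
STORE 2 : []
PUSH -4 : [-4]
PUSH 1  : [-4, 1]
DUP     : [-4, 1, 1]
MUL     : [-4, 1]
MUL     : [-4]
PUSH -5 : [-4, -5]
SWAP    : [-5, -4]
STORE 1 : [-5]
SWAP  — needs 2 operands, stack has 1 → underflow

11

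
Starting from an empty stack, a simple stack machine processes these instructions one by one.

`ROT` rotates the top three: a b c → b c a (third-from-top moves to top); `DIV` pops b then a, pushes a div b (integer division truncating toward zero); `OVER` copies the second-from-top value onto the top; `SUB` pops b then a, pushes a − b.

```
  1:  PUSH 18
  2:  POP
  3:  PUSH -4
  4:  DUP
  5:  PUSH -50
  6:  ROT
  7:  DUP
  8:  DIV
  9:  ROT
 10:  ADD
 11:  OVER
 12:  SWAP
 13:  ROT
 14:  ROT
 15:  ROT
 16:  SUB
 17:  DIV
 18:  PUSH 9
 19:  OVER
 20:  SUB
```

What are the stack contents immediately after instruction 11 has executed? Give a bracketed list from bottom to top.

PUSH 18  -> 18
POP      -> (empty)
PUSH -4  -> -4
DUP      -> -4 -4
PUSH -50 -> -4 -4 -50
ROT      -> -4 -50 -4
DUP      -> -4 -50 -4 -4
DIV      -> -4 -50 1
ROT      -> -50 1 -4
ADD      -> -50 -3
OVER     -> -50 -3 -50

[-50, -3, -50]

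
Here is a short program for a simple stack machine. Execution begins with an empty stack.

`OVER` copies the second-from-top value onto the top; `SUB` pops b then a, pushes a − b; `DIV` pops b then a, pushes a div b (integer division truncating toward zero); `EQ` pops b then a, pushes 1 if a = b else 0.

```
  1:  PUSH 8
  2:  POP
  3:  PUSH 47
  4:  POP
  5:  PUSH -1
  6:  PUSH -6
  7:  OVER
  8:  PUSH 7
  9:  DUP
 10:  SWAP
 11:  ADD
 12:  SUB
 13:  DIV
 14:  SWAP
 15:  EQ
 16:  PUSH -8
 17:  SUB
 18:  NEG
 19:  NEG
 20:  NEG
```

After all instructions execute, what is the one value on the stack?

-8

PUSH 8   8
POP      (empty)
PUSH 47  47
POP      (empty)
PUSH -1  -1
PUSH -6  -1 -6
OVER     -1 -6 -1
PUSH 7   -1 -6 -1 7
DUP      -1 -6 -1 7 7
SWAP     -1 -6 -1 7 7
ADD      -1 -6 -1 14
SUB      -1 -6 -15
DIV      -1 0
SWAP     0 -1
EQ       0
PUSH -8  0 -8
SUB      8
NEG      -8
NEG      8
NEG      -8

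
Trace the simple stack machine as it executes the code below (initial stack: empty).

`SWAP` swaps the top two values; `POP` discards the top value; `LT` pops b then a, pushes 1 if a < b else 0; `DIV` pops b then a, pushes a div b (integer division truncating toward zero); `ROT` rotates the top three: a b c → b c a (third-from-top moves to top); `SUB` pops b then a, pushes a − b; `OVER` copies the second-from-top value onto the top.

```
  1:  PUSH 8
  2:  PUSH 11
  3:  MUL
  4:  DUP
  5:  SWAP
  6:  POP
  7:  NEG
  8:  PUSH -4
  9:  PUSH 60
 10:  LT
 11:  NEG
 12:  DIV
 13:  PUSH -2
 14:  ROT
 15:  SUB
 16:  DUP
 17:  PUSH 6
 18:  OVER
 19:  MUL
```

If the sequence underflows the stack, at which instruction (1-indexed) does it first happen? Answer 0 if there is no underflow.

PUSH 8   8
PUSH 11  8 11
MUL      88
DUP      88 88
SWAP     88 88
POP      88
NEG      -88
PUSH -4  -88 -4
PUSH 60  -88 -4 60
LT       -88 1
NEG      -88 -1
DIV      88
PUSH -2  88 -2
ROT  — needs 3 operands, stack has 2 → underflow

14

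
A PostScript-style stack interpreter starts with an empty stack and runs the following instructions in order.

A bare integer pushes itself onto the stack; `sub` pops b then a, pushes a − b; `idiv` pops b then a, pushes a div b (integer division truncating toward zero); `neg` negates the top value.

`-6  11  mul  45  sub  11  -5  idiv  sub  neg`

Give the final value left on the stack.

-6    -6
11    -6 11
mul   -66
45    -66 45
sub   -111
11    -111 11
-5    -111 11 -5
idiv  -111 -2
sub   -109
neg   109

109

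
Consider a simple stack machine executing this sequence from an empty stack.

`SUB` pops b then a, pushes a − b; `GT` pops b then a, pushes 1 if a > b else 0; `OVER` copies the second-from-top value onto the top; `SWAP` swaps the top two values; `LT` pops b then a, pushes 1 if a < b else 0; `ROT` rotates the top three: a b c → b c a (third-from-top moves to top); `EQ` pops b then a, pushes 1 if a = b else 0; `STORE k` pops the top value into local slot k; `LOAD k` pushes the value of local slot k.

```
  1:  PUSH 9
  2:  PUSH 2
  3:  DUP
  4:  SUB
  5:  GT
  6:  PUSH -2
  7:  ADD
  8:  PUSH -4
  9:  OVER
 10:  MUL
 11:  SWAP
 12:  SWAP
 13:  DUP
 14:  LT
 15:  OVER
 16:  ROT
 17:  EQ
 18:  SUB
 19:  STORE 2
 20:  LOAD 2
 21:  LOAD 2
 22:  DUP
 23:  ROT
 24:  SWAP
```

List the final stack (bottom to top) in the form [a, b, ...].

[-1, -1, -1]

PUSH 9   [9]
PUSH 2   [9, 2]
DUP      [9, 2, 2]
SUB      [9, 0]
GT       [1]
PUSH -2  [1, -2]
ADD      [-1]
PUSH -4  [-1, -4]
OVER     [-1, -4, -1]
MUL      [-1, 4]
SWAP     [4, -1]
SWAP     [-1, 4]
DUP      [-1, 4, 4]
LT       [-1, 0]
OVER     [-1, 0, -1]
ROT      [0, -1, -1]
EQ       [0, 1]
SUB      [-1]
STORE 2  []
LOAD 2   [-1]
LOAD 2   [-1, -1]
DUP      [-1, -1, -1]
ROT      [-1, -1, -1]
SWAP     [-1, -1, -1]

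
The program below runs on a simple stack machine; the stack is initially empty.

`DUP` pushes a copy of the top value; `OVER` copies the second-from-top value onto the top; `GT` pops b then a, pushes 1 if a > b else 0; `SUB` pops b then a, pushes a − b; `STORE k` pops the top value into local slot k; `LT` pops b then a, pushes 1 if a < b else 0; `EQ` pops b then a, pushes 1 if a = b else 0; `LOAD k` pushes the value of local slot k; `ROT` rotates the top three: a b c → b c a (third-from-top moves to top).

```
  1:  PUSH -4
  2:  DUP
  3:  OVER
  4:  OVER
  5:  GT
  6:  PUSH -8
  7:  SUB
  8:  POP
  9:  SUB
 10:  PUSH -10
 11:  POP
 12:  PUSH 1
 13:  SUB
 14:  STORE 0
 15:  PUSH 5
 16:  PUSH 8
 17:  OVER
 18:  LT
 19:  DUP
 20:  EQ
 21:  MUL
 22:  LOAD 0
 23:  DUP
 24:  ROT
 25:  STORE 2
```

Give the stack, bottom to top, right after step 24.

PUSH -4  -> [-4]
DUP      -> [-4, -4]
OVER     -> [-4, -4, -4]
OVER     -> [-4, -4, -4, -4]
GT       -> [-4, -4, 0]
PUSH -8  -> [-4, -4, 0, -8]
SUB      -> [-4, -4, 8]
POP      -> [-4, -4]
SUB      -> [0]
PUSH -10 -> [0, -10]
POP      -> [0]
PUSH 1   -> [0, 1]
SUB      -> [-1]
STORE 0  -> []
PUSH 5   -> [5]
PUSH 8   -> [5, 8]
OVER     -> [5, 8, 5]
LT       -> [5, 0]
DUP      -> [5, 0, 0]
EQ       -> [5, 1]
MUL      -> [5]
LOAD 0   -> [5, -1]
DUP      -> [5, -1, -1]
ROT      -> [-1, -1, 5]

[-1, -1, 5]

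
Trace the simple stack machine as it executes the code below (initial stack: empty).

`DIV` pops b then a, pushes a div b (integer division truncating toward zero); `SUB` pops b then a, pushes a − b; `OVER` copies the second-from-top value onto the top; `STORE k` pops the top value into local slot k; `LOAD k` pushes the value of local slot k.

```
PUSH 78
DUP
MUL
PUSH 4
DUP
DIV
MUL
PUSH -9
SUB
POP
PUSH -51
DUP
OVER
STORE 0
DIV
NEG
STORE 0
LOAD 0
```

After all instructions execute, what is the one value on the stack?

-1

PUSH 78  : [78]
DUP      : [78, 78]
MUL      : [6084]
PUSH 4   : [6084, 4]
DUP      : [6084, 4, 4]
DIV      : [6084, 1]
MUL      : [6084]
PUSH -9  : [6084, -9]
SUB      : [6093]
POP      : []
PUSH -51 : [-51]
DUP      : [-51, -51]
OVER     : [-51, -51, -51]
STORE 0  : [-51, -51]
DIV      : [1]
NEG      : [-1]
STORE 0  : []
LOAD 0   : [-1]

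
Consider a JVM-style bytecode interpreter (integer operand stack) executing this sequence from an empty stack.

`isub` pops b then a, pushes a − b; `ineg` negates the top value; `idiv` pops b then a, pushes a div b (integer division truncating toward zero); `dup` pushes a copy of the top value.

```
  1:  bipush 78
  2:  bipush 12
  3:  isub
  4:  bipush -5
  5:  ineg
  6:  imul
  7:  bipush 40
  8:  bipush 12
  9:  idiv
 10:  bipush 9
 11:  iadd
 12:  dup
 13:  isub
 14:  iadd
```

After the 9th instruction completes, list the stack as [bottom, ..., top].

[330, 3]

bipush 78  [78]
bipush 12  [78, 12]
isub       [66]
bipush -5  [66, -5]
ineg       [66, 5]
imul       [330]
bipush 40  [330, 40]
bipush 12  [330, 40, 12]
idiv       [330, 3]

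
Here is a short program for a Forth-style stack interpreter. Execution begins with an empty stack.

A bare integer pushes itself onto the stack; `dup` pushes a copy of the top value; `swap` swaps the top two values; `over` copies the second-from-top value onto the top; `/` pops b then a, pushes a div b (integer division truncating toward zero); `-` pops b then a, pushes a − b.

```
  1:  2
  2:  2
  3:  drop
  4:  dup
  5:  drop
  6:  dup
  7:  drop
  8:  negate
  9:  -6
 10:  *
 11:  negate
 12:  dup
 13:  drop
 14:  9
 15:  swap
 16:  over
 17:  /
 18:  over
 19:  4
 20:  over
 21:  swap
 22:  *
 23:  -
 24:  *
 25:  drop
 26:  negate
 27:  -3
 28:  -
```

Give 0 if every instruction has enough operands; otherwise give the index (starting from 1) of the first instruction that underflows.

0

2      → 2
2      → 2 2
drop   → 2
dup    → 2 2
drop   → 2
dup    → 2 2
drop   → 2
negate → -2
-6     → -2 -6
*      → 12
negate → -12
dup    → -12 -12
drop   → -12
9      → -12 9
swap   → 9 -12
over   → 9 -12 9
/      → 9 -1
over   → 9 -1 9
4      → 9 -1 9 4
over   → 9 -1 9 4 9
swap   → 9 -1 9 9 4
*      → 9 -1 9 36
-      → 9 -1 -27
*      → 9 27
drop   → 9
negate → -9
-3     → -9 -3
-      → -6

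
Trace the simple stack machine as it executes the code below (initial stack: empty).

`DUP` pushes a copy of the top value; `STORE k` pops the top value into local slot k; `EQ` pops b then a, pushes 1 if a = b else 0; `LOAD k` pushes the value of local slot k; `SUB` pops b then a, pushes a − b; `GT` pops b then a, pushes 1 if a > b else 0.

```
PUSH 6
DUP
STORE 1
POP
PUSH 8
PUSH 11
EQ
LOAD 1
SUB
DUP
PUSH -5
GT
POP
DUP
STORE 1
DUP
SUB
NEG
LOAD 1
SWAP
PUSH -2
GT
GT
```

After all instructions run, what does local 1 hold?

PUSH 6  : [6]
DUP     : [6, 6]
STORE 1 : [6]
POP     : []
PUSH 8  : [8]
PUSH 11 : [8, 11]
EQ      : [0]
LOAD 1  : [0, 6]
SUB     : [-6]
DUP     : [-6, -6]
PUSH -5 : [-6, -6, -5]
GT      : [-6, 0]
POP     : [-6]
DUP     : [-6, -6]
STORE 1 : [-6]
DUP     : [-6, -6]
SUB     : [0]
NEG     : [0]
LOAD 1  : [0, -6]
SWAP    : [-6, 0]
PUSH -2 : [-6, 0, -2]
GT      : [-6, 1]
GT      : [0]

-6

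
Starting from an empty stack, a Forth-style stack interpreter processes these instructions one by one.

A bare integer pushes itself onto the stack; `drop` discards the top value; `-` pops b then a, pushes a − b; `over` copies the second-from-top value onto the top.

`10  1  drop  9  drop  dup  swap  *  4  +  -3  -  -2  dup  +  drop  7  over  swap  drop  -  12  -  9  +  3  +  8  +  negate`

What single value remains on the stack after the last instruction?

10     → [10]
1      → [10, 1]
drop   → [10]
9      → [10, 9]
drop   → [10]
dup    → [10, 10]
swap   → [10, 10]
*      → [100]
4      → [100, 4]
+      → [104]
-3     → [104, -3]
-      → [107]
-2     → [107, -2]
dup    → [107, -2, -2]
+      → [107, -4]
drop   → [107]
7      → [107, 7]
over   → [107, 7, 107]
swap   → [107, 107, 7]
drop   → [107, 107]
-      → [0]
12     → [0, 12]
-      → [-12]
9      → [-12, 9]
+      → [-3]
3      → [-3, 3]
+      → [0]
8      → [0, 8]
+      → [8]
negate → [-8]

-8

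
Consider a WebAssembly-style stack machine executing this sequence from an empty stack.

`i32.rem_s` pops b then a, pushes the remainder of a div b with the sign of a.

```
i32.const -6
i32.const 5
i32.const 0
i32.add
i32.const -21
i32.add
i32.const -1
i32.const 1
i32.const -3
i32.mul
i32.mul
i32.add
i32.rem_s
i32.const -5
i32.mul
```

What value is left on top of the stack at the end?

i32.const -6  : -6
i32.const 5   : -6 5
i32.const 0   : -6 5 0
i32.add       : -6 5
i32.const -21 : -6 5 -21
i32.add       : -6 -16
i32.const -1  : -6 -16 -1
i32.const 1   : -6 -16 -1 1
i32.const -3  : -6 -16 -1 1 -3
i32.mul       : -6 -16 -1 -3
i32.mul       : -6 -16 3
i32.add       : -6 -13
i32.rem_s     : -6
i32.const -5  : -6 -5
i32.mul       : 30

30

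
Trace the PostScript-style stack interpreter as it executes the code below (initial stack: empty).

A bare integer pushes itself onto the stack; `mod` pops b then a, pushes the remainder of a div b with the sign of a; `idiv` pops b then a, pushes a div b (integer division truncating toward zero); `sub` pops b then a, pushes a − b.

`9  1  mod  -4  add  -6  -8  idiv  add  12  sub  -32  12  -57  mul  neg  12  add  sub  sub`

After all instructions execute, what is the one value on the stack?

9     [9]
1     [9, 1]
mod   [0]
-4    [0, -4]
add   [-4]
-6    [-4, -6]
-8    [-4, -6, -8]
idiv  [-4, 0]
add   [-4]
12    [-4, 12]
sub   [-16]
-32   [-16, -32]
12    [-16, -32, 12]
-57   [-16, -32, 12, -57]
mul   [-16, -32, -684]
neg   [-16, -32, 684]
12    [-16, -32, 684, 12]
add   [-16, -32, 696]
sub   [-16, -728]
sub   [712]

712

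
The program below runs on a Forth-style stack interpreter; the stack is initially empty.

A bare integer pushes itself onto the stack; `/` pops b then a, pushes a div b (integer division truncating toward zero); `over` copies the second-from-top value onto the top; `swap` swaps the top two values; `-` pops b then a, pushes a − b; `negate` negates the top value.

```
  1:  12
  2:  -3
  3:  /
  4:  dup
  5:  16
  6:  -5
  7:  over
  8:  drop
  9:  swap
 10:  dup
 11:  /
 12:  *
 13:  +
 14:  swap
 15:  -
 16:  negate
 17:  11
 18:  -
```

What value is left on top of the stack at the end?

12      [12]
-3      [12, -3]
/       [-4]
dup     [-4, -4]
16      [-4, -4, 16]
-5      [-4, -4, 16, -5]
over    [-4, -4, 16, -5, 16]
drop    [-4, -4, 16, -5]
swap    [-4, -4, -5, 16]
dup     [-4, -4, -5, 16, 16]
/       [-4, -4, -5, 1]
*       [-4, -4, -5]
+       [-4, -9]
swap    [-9, -4]
-       [-5]
negate  [5]
11      [5, 11]
-       [-6]

-6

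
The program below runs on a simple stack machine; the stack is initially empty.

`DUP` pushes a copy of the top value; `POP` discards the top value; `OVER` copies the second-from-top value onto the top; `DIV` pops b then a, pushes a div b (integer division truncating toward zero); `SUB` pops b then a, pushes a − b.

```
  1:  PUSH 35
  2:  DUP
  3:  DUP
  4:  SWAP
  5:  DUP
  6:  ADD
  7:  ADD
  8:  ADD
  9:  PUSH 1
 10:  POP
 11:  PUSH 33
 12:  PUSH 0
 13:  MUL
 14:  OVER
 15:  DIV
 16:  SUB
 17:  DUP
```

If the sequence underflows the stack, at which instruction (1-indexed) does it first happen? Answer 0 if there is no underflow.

PUSH 35 → 35
DUP     → 35 35
DUP     → 35 35 35
SWAP    → 35 35 35
DUP     → 35 35 35 35
ADD     → 35 35 70
ADD     → 35 105
ADD     → 140
PUSH 1  → 140 1
POP     → 140
PUSH 33 → 140 33
PUSH 0  → 140 33 0
MUL     → 140 0
OVER    → 140 0 140
DIV     → 140 0
SUB     → 140
DUP     → 140 140

0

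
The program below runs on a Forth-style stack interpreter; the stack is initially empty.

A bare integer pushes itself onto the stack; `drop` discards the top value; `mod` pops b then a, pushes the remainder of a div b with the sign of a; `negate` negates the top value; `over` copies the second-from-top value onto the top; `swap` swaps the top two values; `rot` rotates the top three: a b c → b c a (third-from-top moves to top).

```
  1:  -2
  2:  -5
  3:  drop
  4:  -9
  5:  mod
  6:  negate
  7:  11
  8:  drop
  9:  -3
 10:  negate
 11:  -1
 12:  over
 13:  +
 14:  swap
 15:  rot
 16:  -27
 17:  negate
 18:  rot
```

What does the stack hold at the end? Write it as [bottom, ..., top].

[2, 2, 27, 3]

-2      -2
-5      -2 -5
drop    -2
-9      -2 -9
mod     -2
negate  2
11      2 11
drop    2
-3      2 -3
negate  2 3
-1      2 3 -1
over    2 3 -1 3
+       2 3 2
swap    2 2 3
rot     2 3 2
-27     2 3 2 -27
negate  2 3 2 27
rot     2 2 27 3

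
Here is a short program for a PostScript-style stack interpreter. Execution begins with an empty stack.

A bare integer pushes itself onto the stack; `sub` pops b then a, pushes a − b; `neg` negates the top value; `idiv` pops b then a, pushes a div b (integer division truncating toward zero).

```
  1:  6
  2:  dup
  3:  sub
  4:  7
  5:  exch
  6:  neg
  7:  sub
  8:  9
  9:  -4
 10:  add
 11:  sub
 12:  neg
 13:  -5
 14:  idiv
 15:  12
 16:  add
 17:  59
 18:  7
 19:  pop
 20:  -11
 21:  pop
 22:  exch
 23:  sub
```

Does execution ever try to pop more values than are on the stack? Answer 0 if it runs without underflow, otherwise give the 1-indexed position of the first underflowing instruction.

6     6
dup   6 6
sub   0
7     0 7
exch  7 0
neg   7 0
sub   7
9     7 9
-4    7 9 -4
add   7 5
sub   2
neg   -2
-5    -2 -5
idiv  0
12    0 12
add   12
59    12 59
7     12 59 7
pop   12 59
-11   12 59 -11
pop   12 59
exch  59 12
sub   47

0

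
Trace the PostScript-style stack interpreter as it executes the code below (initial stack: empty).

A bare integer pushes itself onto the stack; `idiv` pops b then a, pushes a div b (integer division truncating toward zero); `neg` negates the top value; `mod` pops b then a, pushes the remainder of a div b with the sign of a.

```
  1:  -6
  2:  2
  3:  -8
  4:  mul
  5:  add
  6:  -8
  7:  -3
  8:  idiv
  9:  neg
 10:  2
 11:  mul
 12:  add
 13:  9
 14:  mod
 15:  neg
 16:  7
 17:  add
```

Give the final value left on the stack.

15

-6   : -6
2    : -6 2
-8   : -6 2 -8
mul  : -6 -16
add  : -22
-8   : -22 -8
-3   : -22 -8 -3
idiv : -22 2
neg  : -22 -2
2    : -22 -2 2
mul  : -22 -4
add  : -26
9    : -26 9
mod  : -8
neg  : 8
7    : 8 7
add  : 15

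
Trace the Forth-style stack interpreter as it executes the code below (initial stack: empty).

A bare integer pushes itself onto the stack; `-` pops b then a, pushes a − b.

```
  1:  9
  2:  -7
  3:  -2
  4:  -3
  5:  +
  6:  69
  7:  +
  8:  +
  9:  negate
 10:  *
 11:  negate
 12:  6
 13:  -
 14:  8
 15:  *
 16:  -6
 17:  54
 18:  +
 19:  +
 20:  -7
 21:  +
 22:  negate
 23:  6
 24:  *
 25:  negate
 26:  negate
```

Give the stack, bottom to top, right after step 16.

[4056, -6]

9      → 9
-7     → 9 -7
-2     → 9 -7 -2
-3     → 9 -7 -2 -3
+      → 9 -7 -5
69     → 9 -7 -5 69
+      → 9 -7 64
+      → 9 57
negate → 9 -57
*      → -513
negate → 513
6      → 513 6
-      → 507
8      → 507 8
*      → 4056
-6     → 4056 -6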